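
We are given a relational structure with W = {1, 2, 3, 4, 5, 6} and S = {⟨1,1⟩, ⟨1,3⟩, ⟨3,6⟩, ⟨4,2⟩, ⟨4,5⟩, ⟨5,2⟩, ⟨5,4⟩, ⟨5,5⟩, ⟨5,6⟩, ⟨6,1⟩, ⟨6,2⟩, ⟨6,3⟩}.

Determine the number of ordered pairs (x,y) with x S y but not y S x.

6

Enumerating: (1,3), (4,2), (5,2), (5,6), (6,1), (6,2).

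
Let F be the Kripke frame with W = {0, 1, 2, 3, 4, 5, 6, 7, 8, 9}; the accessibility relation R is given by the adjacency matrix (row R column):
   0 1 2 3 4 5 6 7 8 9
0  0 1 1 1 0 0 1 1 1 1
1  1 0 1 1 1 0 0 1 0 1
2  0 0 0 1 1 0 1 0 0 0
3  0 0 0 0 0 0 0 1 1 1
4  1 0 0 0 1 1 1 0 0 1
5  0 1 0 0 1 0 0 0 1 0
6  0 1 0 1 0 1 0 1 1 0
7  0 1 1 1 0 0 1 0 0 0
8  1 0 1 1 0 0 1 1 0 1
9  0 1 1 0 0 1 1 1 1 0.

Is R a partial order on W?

Reflexive: no — 0 is not related to itself.
Transitive: no — 0 R 1 and 1 R 4, but not 0 R 4.
Antisymmetric: no — 0 R 1 and 1 R 0 with 0 ≠ 1.
So R is not a partial order.

No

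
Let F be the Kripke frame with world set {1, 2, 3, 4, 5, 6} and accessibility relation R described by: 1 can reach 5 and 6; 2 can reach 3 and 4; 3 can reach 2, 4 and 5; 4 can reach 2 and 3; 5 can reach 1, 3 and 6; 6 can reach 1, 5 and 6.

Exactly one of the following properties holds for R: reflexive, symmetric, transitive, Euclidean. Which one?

symmetric

Reflexive: no — 1 is not related to itself.
Symmetric: yes — every pair in R has its reverse in R.
Transitive: no — 1 R 5 and 5 R 3, but not 1 R 3.
Euclidean: no — 3 R 2 and 3 R 5, but not 2 R 5.
Only symmetric holds.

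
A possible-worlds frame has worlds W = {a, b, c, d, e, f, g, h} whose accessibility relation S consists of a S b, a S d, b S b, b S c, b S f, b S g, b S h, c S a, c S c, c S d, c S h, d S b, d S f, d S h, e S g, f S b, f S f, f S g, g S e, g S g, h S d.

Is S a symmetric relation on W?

No

Symmetric: no — a S b but not b S a.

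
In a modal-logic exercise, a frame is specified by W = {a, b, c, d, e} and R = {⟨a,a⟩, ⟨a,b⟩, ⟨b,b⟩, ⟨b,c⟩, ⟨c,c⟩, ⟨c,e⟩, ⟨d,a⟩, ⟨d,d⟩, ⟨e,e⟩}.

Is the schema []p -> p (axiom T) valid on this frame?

The schema T characterises exactly the reflexive frames.
Reflexive: yes — every world is R-related to itself.

Yes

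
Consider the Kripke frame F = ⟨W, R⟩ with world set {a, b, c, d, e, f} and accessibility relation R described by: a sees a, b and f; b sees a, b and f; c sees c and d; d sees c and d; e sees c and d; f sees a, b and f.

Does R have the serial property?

Yes

Serial: yes — every world has a successor (e.g. a R a).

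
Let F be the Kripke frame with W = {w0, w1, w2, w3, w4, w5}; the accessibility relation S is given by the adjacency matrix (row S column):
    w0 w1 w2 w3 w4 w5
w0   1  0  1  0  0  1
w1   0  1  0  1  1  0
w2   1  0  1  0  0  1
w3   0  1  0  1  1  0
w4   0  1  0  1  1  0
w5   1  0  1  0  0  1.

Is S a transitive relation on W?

Yes

Transitive: yes — every two-step S-path is closed by a direct edge.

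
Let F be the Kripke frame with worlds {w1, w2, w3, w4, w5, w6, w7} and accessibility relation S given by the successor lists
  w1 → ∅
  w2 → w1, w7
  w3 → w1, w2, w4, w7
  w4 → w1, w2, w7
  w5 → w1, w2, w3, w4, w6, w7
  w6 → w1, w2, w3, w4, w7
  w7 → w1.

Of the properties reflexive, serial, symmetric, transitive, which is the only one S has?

transitive

Reflexive: no — w1 is not related to itself.
Serial: no — w1 has no S-successor.
Symmetric: no — w2 S w1 but not w1 S w2.
Transitive: yes — every two-step S-path is closed by a direct edge.
Only transitive holds.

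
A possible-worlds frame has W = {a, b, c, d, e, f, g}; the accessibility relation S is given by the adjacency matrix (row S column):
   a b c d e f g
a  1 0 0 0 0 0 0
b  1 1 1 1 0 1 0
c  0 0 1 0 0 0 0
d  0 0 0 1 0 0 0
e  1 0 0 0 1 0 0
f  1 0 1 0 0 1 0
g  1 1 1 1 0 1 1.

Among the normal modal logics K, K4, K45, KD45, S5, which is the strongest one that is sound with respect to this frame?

Transitive (axiom 4): yes — every two-step S-path is closed by a direct edge.
Euclidean (axiom 5): no — b S a and b S c, but not a S c.
Serial (axiom D): yes — every world has a successor (e.g. a S a).
Reflexive (axiom T): yes — every world is S-related to itself.
So F validates K, K4; K45 would additionally require S to be Euclidean. The strongest is K4.

K4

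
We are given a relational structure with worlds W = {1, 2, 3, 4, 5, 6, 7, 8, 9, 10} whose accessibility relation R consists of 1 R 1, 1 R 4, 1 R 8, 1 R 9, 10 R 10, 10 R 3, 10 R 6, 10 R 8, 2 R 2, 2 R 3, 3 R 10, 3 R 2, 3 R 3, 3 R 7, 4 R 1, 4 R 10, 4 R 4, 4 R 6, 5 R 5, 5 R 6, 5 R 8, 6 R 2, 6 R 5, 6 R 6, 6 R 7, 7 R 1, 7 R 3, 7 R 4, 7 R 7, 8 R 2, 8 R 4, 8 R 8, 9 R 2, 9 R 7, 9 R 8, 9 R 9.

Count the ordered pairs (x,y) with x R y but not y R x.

Enumerating: (1,8), (1,9), (10,6), (10,8), (4,10), (4,6), (5,8), (6,2), (6,7), (7,1), (7,4), (8,2), (8,4), (9,2), (9,7), (9,8).

16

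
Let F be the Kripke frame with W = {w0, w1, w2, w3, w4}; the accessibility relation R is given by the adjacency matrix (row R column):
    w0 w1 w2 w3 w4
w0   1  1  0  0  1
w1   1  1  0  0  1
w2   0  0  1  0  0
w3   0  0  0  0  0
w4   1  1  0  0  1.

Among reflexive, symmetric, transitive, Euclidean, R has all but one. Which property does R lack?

Reflexive: no — w3 is not related to itself.
Symmetric: yes — every pair in R has its reverse in R.
Transitive: yes — every two-step R-path is closed by a direct edge.
Euclidean: yes — any two successors of a common world are R-related.
Only reflexive fails.

reflexive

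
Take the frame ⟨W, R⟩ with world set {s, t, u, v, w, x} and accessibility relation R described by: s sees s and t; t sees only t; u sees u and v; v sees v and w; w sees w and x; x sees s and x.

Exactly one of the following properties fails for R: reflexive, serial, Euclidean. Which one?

Euclidean

Reflexive: yes — every world is R-related to itself.
Serial: yes — every world has a successor (e.g. s R s).
Euclidean: no — s R t and s R s, but not t R s.
Only Euclidean fails.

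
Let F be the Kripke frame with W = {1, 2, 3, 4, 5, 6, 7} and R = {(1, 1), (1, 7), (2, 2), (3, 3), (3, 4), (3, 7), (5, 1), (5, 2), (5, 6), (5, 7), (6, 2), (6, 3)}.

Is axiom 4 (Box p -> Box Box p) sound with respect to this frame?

No

The schema 4 characterises exactly the transitive frames.
Transitive: no — 5 R 6 and 6 R 3, but not 5 R 3.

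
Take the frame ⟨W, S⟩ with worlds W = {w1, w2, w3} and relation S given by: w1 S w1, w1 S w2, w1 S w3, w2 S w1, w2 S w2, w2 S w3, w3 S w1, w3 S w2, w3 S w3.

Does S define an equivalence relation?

Reflexive: yes — every world is S-related to itself.
Symmetric: yes — every pair in S has its reverse in S.
Transitive: yes — every two-step S-path is closed by a direct edge.
So S is an equivalence relation.

Yes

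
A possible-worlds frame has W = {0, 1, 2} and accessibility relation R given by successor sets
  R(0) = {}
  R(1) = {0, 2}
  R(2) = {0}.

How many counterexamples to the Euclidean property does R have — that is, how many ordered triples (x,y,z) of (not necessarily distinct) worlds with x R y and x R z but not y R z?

4

Enumerating: (1,0,0), (1,0,2), (1,2,2), (2,0,0).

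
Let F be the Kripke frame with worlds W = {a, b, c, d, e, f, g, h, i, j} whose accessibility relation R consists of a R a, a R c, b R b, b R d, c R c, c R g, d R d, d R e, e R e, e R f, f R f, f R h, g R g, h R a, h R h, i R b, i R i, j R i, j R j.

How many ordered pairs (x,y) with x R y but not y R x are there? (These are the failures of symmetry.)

Enumerating: (a,c), (b,d), (c,g), (d,e), (e,f), (f,h), (h,a), (i,b), (j,i).

9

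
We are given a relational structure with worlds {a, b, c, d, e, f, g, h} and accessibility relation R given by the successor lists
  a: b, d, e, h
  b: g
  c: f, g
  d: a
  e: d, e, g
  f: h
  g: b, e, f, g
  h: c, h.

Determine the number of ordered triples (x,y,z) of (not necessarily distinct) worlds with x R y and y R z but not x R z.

22

Enumerating: (a,b,g), (a,d,a), (a,e,g), (a,h,c), (b,g,b), (b,g,e), (b,g,f), (c,f,h), (c,g,b), (c,g,e), (d,a,b), (d,a,d), … and 10 more.
Total: 22.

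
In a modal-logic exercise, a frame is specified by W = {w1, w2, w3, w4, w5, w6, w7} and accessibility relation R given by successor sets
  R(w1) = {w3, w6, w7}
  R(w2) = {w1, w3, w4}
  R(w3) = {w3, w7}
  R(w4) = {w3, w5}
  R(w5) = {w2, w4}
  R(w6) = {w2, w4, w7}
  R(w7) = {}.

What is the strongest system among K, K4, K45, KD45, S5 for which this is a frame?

K

Transitive (axiom 4): no — w1 R w6 and w6 R w2, but not w1 R w2.
Euclidean (axiom 5): no — w1 R w3 and w1 R w6, but not w3 R w6.
Serial (axiom D): no — w7 has no R-successor.
Reflexive (axiom T): no — w1 is not related to itself.
So F validates K; K4 would additionally require R to be transitive. The strongest is K.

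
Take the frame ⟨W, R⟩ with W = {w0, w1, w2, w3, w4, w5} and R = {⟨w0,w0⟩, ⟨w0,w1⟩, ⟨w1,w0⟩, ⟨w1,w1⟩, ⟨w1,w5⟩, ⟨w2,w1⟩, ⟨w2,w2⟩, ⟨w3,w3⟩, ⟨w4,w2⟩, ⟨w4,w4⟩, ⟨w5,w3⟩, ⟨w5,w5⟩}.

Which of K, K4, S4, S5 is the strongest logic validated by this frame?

K

Transitive (axiom 4): no — w0 R w1 and w1 R w5, but not w0 R w5.
Reflexive (axiom T): yes — every world is R-related to itself.
Euclidean (axiom 5): no — w1 R w0 and w1 R w5, but not w0 R w5.
So F validates K; K4 would additionally require R to be transitive. The strongest is K.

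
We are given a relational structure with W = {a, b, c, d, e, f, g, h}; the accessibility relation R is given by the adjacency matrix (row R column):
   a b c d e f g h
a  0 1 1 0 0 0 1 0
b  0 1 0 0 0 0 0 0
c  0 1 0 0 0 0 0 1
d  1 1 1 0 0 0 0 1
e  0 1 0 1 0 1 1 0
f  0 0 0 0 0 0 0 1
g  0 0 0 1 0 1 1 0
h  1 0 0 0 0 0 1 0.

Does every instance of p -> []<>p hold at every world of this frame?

No

By correspondence theory, B is valid on a frame iff R is symmetric.
Symmetric: no — a R b but not b R a.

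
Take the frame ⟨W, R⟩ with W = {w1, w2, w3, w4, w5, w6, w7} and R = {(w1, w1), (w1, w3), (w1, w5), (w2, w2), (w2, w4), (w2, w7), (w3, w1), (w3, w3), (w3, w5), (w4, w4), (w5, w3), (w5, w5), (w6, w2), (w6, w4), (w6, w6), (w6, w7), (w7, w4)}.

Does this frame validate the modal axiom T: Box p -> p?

By correspondence theory, T is valid on a frame iff R is reflexive.
Reflexive: no — w7 is not related to itself.

No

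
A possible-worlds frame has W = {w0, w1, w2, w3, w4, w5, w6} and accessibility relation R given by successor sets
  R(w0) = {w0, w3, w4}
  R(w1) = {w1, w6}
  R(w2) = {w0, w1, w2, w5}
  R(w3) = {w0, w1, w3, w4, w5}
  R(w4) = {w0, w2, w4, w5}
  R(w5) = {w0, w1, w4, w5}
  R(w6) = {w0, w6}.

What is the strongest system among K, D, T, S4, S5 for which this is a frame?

Serial (axiom D): yes — every world has a successor (e.g. w0 R w0).
Reflexive (axiom T): yes — every world is R-related to itself.
Transitive (axiom 4): no — w0 R w3 and w3 R w1, but not w0 R w1.
Euclidean (axiom 5): no — w0 R w4 and w0 R w3, but not w4 R w3.
So F validates K, D, T; S4 would additionally require R to be transitive. The strongest is T.

T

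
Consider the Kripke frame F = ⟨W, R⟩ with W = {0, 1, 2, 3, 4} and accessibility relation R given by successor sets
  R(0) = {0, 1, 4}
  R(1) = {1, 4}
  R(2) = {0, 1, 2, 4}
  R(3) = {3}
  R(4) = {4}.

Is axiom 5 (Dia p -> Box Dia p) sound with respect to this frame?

No

The schema 5 characterises exactly the Euclidean frames.
Euclidean: no — 0 R 4 and 0 R 1, but not 4 R 1.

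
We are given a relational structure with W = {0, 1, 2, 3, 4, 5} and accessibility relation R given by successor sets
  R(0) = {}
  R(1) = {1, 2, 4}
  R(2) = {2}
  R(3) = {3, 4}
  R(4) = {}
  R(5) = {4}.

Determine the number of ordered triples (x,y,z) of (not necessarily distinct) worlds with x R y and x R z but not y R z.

Enumerating: (1,2,1), (1,2,4), (1,4,1), (1,4,2), (1,4,4), (3,4,3), (3,4,4), (5,4,4).

8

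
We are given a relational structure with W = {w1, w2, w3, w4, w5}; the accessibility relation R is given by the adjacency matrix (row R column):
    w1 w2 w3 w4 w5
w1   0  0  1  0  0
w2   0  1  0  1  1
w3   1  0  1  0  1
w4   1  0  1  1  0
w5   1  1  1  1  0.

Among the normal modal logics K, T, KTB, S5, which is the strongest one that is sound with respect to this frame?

Reflexive (axiom T): no — w1 is not related to itself.
Symmetric (axiom B): no — w2 R w4 but not w4 R w2.
Euclidean (axiom 5): no — w2 R w4 and w2 R w5, but not w4 R w5.
So F validates K; T would additionally require R to be reflexive. The strongest is K.

K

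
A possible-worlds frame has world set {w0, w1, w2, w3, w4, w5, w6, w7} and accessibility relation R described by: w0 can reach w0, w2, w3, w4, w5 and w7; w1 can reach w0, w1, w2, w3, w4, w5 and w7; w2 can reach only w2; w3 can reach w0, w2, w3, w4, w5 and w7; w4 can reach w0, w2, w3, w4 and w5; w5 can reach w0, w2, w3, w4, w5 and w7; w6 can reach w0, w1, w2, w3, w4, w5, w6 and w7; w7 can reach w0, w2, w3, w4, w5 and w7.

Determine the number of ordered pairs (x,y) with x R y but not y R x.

Enumerating: (w0,w2), (w1,w0), (w1,w2), (w1,w3), (w1,w4), (w1,w5), (w1,w7), (w3,w2), (w4,w2), (w5,w2), (w6,w0), (w6,w1), … and 7 more.
Total: 19.

19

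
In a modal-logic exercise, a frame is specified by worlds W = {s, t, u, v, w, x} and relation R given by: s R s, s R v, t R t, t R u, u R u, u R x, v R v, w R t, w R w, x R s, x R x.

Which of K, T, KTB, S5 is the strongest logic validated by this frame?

T

Reflexive (axiom T): yes — every world is R-related to itself.
Symmetric (axiom B): no — s R v but not v R s.
Euclidean (axiom 5): no — s R v and s R s, but not v R s.
So F validates K, T; KTB would additionally require R to be symmetric. The strongest is T.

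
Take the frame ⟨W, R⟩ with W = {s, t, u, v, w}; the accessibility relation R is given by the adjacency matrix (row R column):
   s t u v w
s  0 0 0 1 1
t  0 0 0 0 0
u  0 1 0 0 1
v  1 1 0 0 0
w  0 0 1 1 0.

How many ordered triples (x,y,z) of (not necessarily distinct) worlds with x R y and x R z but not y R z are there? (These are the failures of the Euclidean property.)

Enumerating: (s,v,v), (s,v,w), (s,w,w), (u,t,t), (u,t,w), (u,w,t), (u,w,w), (v,s,s), (v,s,t), (v,t,s), (v,t,t), (w,u,u), (w,u,v), (w,v,u), (w,v,v).

15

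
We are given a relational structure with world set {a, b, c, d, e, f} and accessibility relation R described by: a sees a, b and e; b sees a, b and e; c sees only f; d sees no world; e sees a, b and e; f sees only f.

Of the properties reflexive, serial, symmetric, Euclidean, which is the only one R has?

Euclidean

Reflexive: no — c is not related to itself.
Serial: no — d has no R-successor.
Symmetric: no — c R f but not f R c.
Euclidean: yes — any two successors of a common world are R-related.
Only Euclidean holds.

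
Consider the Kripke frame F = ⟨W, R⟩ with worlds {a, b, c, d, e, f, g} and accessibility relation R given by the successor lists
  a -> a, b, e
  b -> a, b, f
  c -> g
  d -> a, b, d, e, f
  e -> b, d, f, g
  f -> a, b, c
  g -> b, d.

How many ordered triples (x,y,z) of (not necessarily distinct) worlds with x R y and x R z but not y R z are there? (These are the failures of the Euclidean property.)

29

Enumerating: (a,b,e), (a,e,a), (a,e,e), (b,a,f), (b,f,f), (c,g,g), (d,a,d), (d,a,f), (d,b,d), (d,b,e), (d,e,a), (d,e,e), … and 17 more.
Total: 29.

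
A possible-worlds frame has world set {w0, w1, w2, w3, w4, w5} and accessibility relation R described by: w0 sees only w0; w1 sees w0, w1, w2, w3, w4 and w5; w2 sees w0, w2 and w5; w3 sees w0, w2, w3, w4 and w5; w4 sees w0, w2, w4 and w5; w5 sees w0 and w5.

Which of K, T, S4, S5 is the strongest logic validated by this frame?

Reflexive (axiom T): yes — every world is R-related to itself.
Transitive (axiom 4): yes — every two-step R-path is closed by a direct edge.
Euclidean (axiom 5): no — w1 R w0 and w1 R w2, but not w0 R w2.
So F validates K, T, S4; S5 would additionally require R to be Euclidean. The strongest is S4.

S4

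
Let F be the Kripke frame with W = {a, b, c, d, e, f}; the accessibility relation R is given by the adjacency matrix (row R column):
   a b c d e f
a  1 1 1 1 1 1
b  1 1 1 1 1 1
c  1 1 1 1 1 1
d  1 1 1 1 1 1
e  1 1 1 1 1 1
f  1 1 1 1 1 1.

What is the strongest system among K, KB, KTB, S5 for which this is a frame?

S5

Symmetric (axiom B): yes — every pair in R has its reverse in R.
Reflexive (axiom T): yes — every world is R-related to itself.
Euclidean (axiom 5): yes — any two successors of a common world are R-related.
So F validates K, KB, KTB, S5. The strongest is S5.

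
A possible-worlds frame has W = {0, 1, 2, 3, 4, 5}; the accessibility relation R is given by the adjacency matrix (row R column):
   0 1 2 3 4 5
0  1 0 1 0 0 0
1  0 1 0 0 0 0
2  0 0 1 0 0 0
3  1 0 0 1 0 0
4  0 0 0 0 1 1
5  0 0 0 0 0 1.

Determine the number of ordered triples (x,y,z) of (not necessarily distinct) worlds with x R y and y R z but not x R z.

1

Enumerating: (3,0,2).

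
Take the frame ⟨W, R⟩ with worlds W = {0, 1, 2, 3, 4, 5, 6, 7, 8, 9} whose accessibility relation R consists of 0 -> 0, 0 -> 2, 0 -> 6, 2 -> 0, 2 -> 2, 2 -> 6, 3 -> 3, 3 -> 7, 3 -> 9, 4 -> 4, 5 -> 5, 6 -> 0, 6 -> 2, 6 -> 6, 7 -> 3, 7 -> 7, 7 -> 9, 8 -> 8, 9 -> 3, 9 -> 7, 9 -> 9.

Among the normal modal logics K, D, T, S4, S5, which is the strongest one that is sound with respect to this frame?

Serial (axiom D): no — 1 has no R-successor.
Reflexive (axiom T): no — 1 is not related to itself.
Transitive (axiom 4): yes — every two-step R-path is closed by a direct edge.
Euclidean (axiom 5): yes — any two successors of a common world are R-related.
So F validates K; D would additionally require R to be serial. The strongest is K.

K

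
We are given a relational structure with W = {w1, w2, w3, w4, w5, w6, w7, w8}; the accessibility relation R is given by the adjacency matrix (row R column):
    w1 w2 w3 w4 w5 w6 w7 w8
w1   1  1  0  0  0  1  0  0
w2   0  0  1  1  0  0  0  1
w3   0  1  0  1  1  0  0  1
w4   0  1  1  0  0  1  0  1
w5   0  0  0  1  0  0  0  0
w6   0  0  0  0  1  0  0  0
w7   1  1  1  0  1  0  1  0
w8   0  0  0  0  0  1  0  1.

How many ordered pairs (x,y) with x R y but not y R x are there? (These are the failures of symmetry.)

Enumerating: (w1,w2), (w1,w6), (w2,w8), (w3,w5), (w3,w8), (w4,w6), (w4,w8), (w5,w4), (w6,w5), (w7,w1), (w7,w2), (w7,w3), (w7,w5), (w8,w6).

14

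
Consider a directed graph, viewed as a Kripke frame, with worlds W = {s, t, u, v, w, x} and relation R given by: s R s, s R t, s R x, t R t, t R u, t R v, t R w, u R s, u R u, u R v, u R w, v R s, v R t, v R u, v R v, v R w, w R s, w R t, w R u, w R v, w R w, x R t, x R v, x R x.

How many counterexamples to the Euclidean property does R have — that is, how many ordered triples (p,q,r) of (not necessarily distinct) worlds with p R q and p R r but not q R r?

19

Enumerating: (s,t,s), (s,t,x), (s,x,s), (t,u,t), (u,s,u), (u,s,v), (u,s,w), (v,s,u), (v,s,v), (v,s,w), (v,t,s), (v,u,t), … and 7 more.
Total: 19.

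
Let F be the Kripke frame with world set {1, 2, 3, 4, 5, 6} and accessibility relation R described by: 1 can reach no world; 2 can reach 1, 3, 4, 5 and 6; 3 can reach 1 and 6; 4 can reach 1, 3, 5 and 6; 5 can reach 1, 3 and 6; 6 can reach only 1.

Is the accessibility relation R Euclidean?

Euclidean: no — 2 R 1 and 2 R 3, but not 1 R 3.

No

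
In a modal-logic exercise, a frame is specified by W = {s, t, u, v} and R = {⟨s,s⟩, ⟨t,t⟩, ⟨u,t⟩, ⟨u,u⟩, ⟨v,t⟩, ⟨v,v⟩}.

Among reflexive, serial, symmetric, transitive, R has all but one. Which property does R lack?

Reflexive: yes — every world is R-related to itself.
Serial: yes — every world has a successor (e.g. s R s).
Symmetric: no — u R t but not t R u.
Transitive: yes — every two-step R-path is closed by a direct edge.
Only symmetric fails.

symmetric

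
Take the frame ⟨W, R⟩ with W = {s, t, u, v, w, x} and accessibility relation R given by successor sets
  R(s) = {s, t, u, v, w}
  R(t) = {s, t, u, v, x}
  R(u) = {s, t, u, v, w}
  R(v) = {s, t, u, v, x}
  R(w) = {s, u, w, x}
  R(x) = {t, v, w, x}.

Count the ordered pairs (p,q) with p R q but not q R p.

R is symmetric; there are no such tuples.

0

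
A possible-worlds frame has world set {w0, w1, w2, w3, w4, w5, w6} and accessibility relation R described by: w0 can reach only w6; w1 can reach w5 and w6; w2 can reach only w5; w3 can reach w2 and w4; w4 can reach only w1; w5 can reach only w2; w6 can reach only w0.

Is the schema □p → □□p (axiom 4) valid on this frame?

By correspondence theory, 4 is valid on a frame iff R is transitive.
Transitive: no — w1 R w5 and w5 R w2, but not w1 R w2.

No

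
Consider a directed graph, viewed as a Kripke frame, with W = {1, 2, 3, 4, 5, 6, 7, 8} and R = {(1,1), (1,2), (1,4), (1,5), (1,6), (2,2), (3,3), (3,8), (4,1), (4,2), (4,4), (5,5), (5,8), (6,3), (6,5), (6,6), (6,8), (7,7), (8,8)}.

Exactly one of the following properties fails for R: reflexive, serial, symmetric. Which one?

symmetric

Reflexive: yes — every world is R-related to itself.
Serial: yes — every world has a successor (e.g. 1 R 1).
Symmetric: no — 1 R 2 but not 2 R 1.
Only symmetric fails.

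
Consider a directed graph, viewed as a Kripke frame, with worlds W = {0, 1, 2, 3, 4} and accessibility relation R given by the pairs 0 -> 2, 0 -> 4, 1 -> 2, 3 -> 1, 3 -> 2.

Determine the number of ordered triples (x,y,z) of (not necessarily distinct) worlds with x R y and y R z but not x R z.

0

R is transitive; there are no such tuples.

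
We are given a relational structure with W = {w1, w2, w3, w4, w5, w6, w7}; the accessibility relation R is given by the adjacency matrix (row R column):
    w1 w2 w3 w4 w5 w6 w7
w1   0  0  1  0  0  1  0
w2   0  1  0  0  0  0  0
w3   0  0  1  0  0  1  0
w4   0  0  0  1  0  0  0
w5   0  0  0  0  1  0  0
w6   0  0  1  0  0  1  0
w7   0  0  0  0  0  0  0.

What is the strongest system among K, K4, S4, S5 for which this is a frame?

Transitive (axiom 4): yes — every two-step R-path is closed by a direct edge.
Reflexive (axiom T): no — w1 is not related to itself.
Euclidean (axiom 5): yes — any two successors of a common world are R-related.
So F validates K, K4; S4 would additionally require R to be reflexive. The strongest is K4.

K4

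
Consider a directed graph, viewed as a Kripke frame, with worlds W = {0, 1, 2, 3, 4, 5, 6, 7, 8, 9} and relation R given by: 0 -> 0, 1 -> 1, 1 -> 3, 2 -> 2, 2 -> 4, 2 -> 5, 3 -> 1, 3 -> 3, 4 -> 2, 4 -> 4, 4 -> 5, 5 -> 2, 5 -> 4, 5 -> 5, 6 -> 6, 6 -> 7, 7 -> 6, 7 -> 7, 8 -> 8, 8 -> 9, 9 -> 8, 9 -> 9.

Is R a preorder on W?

Yes

Reflexive: yes — every world is R-related to itself.
Transitive: yes — every two-step R-path is closed by a direct edge.
So R is a preorder.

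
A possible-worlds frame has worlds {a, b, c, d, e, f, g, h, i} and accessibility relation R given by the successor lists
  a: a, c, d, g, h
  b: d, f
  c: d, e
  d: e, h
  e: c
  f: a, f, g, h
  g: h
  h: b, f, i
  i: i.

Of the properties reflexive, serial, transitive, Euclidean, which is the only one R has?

serial

Reflexive: no — b is not related to itself.
Serial: yes — every world has a successor (e.g. a R a).
Transitive: no — a R c and c R e, but not a R e.
Euclidean: no — a R c and a R g, but not c R g.
Only serial holds.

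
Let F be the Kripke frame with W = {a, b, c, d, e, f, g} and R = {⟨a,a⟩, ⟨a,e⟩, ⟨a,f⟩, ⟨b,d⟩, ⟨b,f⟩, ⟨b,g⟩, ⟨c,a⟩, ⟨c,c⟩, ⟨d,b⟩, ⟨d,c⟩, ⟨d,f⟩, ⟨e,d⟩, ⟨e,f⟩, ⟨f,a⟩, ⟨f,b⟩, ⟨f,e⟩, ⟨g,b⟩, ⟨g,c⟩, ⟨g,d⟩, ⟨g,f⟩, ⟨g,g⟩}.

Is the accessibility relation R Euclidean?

Euclidean: no — b R d and b R g, but not d R g.

No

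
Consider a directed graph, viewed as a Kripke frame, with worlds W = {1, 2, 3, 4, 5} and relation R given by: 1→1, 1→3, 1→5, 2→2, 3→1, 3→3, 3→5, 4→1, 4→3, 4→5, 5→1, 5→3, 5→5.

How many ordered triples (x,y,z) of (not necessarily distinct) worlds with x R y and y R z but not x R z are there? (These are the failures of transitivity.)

0

R is transitive; there are no such tuples.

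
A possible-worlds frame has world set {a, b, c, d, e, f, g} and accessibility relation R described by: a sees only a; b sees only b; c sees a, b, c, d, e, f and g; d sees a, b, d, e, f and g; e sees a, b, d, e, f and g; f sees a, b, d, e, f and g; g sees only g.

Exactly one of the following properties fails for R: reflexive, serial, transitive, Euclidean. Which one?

Reflexive: yes — every world is R-related to itself.
Serial: yes — every world has a successor (e.g. a R a).
Transitive: yes — every two-step R-path is closed by a direct edge.
Euclidean: no — c R a and c R b, but not a R b.
Only Euclidean fails.

Euclidean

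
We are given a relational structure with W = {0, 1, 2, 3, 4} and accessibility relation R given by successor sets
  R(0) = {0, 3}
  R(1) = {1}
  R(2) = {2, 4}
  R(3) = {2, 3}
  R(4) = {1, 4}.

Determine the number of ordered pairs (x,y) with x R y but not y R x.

4

Enumerating: (0,3), (2,4), (3,2), (4,1).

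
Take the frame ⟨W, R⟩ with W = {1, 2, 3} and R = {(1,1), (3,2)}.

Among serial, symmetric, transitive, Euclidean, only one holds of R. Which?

Serial: no — 2 has no R-successor.
Symmetric: no — 3 R 2 but not 2 R 3.
Transitive: yes — every two-step R-path is closed by a direct edge.
Euclidean: no — 3 R 2 and 3 R 2, but not 2 R 2.
Only transitive holds.

transitive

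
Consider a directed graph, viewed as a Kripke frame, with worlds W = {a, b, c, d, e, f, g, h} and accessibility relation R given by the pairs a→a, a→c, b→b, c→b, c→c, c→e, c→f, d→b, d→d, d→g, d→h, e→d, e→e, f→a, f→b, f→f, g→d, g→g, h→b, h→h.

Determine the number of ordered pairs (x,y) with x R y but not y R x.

10

Enumerating: (a,c), (c,b), (c,e), (c,f), (d,b), (d,h), (e,d), (f,a), (f,b), (h,b).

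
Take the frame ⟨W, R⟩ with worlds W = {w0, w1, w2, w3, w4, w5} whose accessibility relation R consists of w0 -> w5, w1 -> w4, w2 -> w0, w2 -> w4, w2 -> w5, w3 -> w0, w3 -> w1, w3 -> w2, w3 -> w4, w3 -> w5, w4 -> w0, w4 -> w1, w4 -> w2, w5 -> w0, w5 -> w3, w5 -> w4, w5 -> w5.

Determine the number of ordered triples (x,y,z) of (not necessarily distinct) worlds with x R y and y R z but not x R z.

18

Enumerating: (w0,w5,w0), (w0,w5,w3), (w0,w5,w4), (w1,w4,w0), (w1,w4,w1), (w1,w4,w2), (w2,w4,w1), (w2,w4,w2), (w2,w5,w3), (w3,w5,w3), (w4,w0,w5), (w4,w1,w4), (w4,w2,w4), (w4,w2,w5), (w5,w3,w1), (w5,w3,w2), (w5,w4,w1), (w5,w4,w2).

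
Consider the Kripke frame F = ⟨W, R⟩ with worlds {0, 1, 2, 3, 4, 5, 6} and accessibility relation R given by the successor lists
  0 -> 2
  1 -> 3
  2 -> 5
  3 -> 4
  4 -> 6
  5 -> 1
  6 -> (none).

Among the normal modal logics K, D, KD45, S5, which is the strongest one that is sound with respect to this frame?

Serial (axiom D): no — 6 has no R-successor.
Euclidean (axiom 5): no — 0 R 2 and 0 R 2, but not 2 R 2.
Transitive (axiom 4): no — 0 R 2 and 2 R 5, but not 0 R 5.
Reflexive (axiom T): no — 0 is not related to itself.
So F validates K; D would additionally require R to be serial. The strongest is K.

K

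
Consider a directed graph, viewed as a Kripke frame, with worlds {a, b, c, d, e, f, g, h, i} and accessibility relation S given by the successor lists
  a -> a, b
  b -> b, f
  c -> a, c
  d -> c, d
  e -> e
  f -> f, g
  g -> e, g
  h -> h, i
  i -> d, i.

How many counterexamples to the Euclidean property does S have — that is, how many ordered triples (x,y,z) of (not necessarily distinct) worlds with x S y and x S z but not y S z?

8

Enumerating: (a,b,a), (b,f,b), (c,a,c), (d,c,d), (f,g,f), (g,e,g), (h,i,h), (i,d,i).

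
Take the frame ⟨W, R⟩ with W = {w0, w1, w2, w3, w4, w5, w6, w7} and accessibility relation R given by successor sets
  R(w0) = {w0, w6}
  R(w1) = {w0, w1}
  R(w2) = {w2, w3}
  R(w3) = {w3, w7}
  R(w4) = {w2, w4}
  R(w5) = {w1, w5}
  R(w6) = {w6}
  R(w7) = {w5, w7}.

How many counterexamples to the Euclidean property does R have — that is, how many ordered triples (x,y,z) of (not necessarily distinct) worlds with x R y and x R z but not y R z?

7

Enumerating: (w0,w6,w0), (w1,w0,w1), (w2,w3,w2), (w3,w7,w3), (w4,w2,w4), (w5,w1,w5), (w7,w5,w7).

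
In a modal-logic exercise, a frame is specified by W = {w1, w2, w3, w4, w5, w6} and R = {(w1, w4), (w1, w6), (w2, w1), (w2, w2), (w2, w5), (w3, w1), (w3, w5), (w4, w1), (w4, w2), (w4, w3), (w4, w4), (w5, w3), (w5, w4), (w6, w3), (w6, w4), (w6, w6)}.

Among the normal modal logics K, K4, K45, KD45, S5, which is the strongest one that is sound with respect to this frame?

Transitive (axiom 4): no — w1 R w4 and w4 R w2, but not w1 R w2.
Euclidean (axiom 5): no — w1 R w4 and w1 R w6, but not w4 R w6.
Serial (axiom D): yes — every world has a successor (e.g. w1 R w4).
Reflexive (axiom T): no — w1 is not related to itself.
So F validates K; K4 would additionally require R to be transitive. The strongest is K.

K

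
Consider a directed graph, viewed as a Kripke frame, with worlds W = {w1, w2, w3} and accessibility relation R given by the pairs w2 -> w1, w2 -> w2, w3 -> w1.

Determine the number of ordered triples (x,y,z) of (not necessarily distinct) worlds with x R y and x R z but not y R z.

Enumerating: (w2,w1,w1), (w2,w1,w2), (w3,w1,w1).

3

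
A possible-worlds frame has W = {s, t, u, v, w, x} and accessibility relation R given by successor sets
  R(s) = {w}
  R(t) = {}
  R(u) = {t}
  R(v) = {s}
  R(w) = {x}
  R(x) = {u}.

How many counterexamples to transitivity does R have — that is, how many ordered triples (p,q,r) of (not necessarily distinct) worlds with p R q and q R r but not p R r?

4

Enumerating: (s,w,x), (v,s,w), (w,x,u), (x,u,t).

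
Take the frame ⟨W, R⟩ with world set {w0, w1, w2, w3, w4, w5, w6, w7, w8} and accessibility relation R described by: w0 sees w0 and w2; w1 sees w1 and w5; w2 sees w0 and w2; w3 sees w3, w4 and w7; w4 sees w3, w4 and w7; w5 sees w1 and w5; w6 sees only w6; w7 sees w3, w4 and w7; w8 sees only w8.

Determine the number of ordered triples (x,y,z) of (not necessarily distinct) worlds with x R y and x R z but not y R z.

R is Euclidean; there are no such tuples.

0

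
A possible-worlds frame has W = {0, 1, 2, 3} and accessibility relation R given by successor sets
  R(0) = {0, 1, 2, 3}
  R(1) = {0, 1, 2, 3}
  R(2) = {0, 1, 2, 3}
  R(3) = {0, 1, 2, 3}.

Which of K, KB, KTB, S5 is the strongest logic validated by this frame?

S5

Symmetric (axiom B): yes — every pair in R has its reverse in R.
Reflexive (axiom T): yes — every world is R-related to itself.
Euclidean (axiom 5): yes — any two successors of a common world are R-related.
So F validates K, KB, KTB, S5. The strongest is S5.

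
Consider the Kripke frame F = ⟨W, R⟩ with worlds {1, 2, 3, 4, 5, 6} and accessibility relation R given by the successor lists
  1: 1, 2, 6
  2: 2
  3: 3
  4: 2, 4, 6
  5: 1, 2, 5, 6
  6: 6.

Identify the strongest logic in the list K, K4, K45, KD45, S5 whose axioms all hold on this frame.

Transitive (axiom 4): yes — every two-step R-path is closed by a direct edge.
Euclidean (axiom 5): no — 1 R 2 and 1 R 6, but not 2 R 6.
Serial (axiom D): yes — every world has a successor (e.g. 1 R 1).
Reflexive (axiom T): yes — every world is R-related to itself.
So F validates K, K4; K45 would additionally require R to be Euclidean. The strongest is K4.

K4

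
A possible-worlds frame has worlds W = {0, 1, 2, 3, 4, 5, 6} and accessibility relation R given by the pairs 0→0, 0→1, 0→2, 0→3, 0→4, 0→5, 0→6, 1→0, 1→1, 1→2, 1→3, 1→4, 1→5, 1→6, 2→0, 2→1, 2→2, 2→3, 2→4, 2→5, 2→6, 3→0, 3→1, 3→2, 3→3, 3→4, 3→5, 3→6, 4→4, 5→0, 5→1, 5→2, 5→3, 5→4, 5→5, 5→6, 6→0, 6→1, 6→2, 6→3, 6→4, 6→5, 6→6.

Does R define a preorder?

Reflexive: yes — every world is R-related to itself.
Transitive: yes — every two-step R-path is closed by a direct edge.
So R is a preorder.

Yes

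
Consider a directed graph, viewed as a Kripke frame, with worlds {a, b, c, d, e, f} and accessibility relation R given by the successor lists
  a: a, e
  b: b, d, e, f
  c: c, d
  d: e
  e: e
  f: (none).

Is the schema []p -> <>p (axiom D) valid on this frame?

By correspondence theory, D is valid on a frame iff R is serial.
Serial: no — f has no R-successor.

No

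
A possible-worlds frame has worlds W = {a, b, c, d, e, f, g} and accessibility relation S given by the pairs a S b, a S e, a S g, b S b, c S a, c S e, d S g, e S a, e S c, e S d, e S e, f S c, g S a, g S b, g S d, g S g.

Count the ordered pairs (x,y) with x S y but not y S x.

Enumerating: (a,b), (c,a), (e,d), (f,c), (g,b).

5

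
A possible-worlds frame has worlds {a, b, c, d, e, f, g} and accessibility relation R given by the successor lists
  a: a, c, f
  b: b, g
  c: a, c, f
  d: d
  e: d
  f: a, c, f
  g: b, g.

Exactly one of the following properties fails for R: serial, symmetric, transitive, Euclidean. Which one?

symmetric

Serial: yes — every world has a successor (e.g. a R a).
Symmetric: no — e R d but not d R e.
Transitive: yes — every two-step R-path is closed by a direct edge.
Euclidean: yes — any two successors of a common world are R-related.
Only symmetric fails.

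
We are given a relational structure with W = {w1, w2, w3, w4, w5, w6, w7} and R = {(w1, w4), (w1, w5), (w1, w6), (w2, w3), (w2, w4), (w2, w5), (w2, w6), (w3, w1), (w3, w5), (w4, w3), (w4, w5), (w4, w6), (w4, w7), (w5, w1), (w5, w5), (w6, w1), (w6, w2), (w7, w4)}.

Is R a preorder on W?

No

Reflexive: no — w1 is not related to itself.
Transitive: no — w1 R w4 and w4 R w3, but not w1 R w3.
So R is not a preorder.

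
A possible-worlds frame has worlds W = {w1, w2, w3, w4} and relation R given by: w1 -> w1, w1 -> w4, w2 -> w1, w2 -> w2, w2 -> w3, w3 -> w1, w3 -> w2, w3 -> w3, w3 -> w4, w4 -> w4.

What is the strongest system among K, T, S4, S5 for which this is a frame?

T

Reflexive (axiom T): yes — every world is R-related to itself.
Transitive (axiom 4): no — w2 R w1 and w1 R w4, but not w2 R w4.
Euclidean (axiom 5): no — w2 R w1 and w2 R w3, but not w1 R w3.
So F validates K, T; S4 would additionally require R to be transitive. The strongest is T.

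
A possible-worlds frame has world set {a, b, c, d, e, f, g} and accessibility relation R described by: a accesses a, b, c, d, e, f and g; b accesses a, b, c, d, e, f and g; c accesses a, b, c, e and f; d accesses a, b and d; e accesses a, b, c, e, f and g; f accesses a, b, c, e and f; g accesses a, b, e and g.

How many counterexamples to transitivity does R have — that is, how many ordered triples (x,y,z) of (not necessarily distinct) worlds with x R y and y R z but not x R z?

28

Enumerating: (c,a,d), (c,a,g), (c,b,d), (c,b,g), (c,e,g), (d,a,c), (d,a,e), (d,a,f), (d,a,g), (d,b,c), (d,b,e), (d,b,f), … and 16 more.
Total: 28.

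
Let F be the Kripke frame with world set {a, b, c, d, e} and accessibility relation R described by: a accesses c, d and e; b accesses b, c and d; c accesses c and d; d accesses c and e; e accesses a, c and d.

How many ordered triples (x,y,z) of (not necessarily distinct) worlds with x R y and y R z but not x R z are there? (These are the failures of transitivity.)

Enumerating: (a,e,a), (b,d,e), (c,d,e), (d,c,d), (d,e,a), (d,e,d), (e,a,e), (e,d,e).

8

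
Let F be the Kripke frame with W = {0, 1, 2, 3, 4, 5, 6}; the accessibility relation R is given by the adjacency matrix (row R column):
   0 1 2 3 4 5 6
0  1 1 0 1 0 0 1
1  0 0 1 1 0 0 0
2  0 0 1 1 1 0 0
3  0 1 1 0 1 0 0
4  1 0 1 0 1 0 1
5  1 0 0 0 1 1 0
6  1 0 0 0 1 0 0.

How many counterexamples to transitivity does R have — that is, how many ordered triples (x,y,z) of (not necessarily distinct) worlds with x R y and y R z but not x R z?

27

Enumerating: (0,1,2), (0,3,2), (0,3,4), (0,6,4), (1,2,4), (1,3,1), (1,3,4), (2,3,1), (2,4,0), (2,4,6), (3,1,3), (3,2,3), … and 15 more.
Total: 27.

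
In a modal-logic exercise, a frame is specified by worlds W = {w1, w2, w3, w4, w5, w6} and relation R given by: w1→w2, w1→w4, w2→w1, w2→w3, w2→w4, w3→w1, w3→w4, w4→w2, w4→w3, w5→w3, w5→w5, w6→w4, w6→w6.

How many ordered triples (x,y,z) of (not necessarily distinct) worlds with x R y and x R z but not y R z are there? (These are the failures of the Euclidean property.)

17

Enumerating: (w1,w2,w2), (w1,w4,w4), (w2,w1,w1), (w2,w1,w3), (w2,w3,w3), (w2,w4,w1), (w2,w4,w4), (w3,w1,w1), (w3,w4,w1), (w3,w4,w4), (w4,w2,w2), (w4,w3,w2), (w4,w3,w3), (w5,w3,w3), (w5,w3,w5), (w6,w4,w4), (w6,w4,w6).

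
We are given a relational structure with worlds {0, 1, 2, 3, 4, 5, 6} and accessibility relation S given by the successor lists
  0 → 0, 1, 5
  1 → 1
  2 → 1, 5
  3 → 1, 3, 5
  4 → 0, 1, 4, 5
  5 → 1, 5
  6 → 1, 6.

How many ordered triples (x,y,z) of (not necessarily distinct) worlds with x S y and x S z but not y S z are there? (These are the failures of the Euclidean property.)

Enumerating: (0,1,0), (0,1,5), (0,5,0), (2,1,5), (3,1,3), (3,1,5), (3,5,3), (4,0,4), (4,1,0), (4,1,4), (4,1,5), (4,5,0), (4,5,4), (5,1,5), (6,1,6).

15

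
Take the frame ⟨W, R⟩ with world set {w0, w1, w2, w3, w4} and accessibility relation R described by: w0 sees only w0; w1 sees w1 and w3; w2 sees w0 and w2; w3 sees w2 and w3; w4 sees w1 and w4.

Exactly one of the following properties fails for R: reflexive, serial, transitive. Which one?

Reflexive: yes — every world is R-related to itself.
Serial: yes — every world has a successor (e.g. w0 R w0).
Transitive: no — w1 R w3 and w3 R w2, but not w1 R w2.
Only transitive fails.

transitive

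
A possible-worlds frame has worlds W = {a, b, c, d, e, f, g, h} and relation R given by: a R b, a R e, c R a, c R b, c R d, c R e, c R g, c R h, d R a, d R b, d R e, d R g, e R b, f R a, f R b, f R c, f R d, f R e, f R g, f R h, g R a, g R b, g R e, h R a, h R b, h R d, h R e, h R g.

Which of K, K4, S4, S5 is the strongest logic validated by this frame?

K4

Transitive (axiom 4): yes — every two-step R-path is closed by a direct edge.
Reflexive (axiom T): no — a is not related to itself.
Euclidean (axiom 5): no — a R b and a R e, but not b R e.
So F validates K, K4; S4 would additionally require R to be reflexive. The strongest is K4.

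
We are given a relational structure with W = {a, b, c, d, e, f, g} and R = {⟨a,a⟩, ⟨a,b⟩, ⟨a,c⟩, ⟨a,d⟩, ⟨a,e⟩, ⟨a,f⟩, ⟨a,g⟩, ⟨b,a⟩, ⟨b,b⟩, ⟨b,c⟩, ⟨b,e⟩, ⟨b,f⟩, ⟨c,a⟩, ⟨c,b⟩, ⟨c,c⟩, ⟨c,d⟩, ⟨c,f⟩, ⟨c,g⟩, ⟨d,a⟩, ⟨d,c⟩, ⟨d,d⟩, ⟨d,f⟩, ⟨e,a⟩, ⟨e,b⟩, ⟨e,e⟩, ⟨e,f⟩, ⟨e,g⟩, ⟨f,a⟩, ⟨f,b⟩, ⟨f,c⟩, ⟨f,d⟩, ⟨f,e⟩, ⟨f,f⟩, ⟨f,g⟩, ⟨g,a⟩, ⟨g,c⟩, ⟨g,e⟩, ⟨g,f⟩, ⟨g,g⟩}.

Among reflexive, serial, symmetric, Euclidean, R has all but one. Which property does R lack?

Reflexive: yes — every world is R-related to itself.
Serial: yes — every world has a successor (e.g. a R a).
Symmetric: yes — every pair in R has its reverse in R.
Euclidean: no — a R b and a R d, but not b R d.
Only Euclidean fails.

Euclidean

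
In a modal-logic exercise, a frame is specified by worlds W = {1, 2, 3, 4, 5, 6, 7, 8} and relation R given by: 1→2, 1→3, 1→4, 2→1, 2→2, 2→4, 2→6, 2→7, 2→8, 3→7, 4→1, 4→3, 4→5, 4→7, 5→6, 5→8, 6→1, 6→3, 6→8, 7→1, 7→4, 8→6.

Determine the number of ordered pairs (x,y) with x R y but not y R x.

Enumerating: (1,3), (2,4), (2,6), (2,7), (2,8), (3,7), (4,3), (4,5), (5,6), (5,8), (6,1), (6,3), (7,1).

13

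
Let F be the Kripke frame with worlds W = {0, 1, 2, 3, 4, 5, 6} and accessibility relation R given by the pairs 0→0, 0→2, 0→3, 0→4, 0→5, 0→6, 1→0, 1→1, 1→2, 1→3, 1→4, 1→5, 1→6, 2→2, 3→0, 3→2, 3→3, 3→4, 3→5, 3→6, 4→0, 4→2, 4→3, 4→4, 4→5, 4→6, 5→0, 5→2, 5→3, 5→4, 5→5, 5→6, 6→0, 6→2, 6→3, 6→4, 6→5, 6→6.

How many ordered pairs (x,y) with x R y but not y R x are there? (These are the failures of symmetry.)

11

Enumerating: (0,2), (1,0), (1,2), (1,3), (1,4), (1,5), (1,6), (3,2), (4,2), (5,2), (6,2).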